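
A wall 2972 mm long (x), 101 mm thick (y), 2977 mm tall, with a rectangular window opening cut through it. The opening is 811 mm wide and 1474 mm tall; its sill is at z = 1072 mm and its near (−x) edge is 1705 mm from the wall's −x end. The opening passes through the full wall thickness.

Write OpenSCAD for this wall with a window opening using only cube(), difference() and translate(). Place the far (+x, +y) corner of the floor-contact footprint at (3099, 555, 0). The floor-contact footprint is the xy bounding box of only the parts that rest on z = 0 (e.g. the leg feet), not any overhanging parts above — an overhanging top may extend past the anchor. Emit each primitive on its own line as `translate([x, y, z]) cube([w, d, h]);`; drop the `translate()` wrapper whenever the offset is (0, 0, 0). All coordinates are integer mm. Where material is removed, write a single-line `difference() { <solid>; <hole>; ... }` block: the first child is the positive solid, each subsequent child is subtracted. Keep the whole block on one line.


difference() { translate([127, 454, 0]) cube([2972, 101, 2977]); translate([1832, 454, 1072]) cube([811, 101, 1474]); }


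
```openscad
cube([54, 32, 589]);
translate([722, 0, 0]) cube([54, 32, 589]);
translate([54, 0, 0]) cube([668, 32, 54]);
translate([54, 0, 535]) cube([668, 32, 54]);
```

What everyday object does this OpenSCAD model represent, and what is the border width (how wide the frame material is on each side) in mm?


A picture frame. The border width is 54 mm.

Four thin pieces enclosing a rectangular opening — a picture frame. The two full-height stiles are 589 mm tall; the top rail sits at z = 535 and is 54 mm tall, so the border above the opening is 589 − 535 = 54 mm, matching the stile x-width.


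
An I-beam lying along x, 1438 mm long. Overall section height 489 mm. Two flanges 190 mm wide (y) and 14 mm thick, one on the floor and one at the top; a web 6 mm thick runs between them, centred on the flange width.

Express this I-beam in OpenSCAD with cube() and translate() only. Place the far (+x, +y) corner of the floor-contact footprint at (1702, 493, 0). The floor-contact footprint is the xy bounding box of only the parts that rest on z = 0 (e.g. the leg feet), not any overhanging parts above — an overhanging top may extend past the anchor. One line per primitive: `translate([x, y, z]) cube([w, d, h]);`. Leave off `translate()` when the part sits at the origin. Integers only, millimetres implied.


translate([264, 303, 0]) cube([1438, 190, 14]);
translate([264, 395, 14]) cube([1438, 6, 461]);
translate([264, 303, 475]) cube([1438, 190, 14]);


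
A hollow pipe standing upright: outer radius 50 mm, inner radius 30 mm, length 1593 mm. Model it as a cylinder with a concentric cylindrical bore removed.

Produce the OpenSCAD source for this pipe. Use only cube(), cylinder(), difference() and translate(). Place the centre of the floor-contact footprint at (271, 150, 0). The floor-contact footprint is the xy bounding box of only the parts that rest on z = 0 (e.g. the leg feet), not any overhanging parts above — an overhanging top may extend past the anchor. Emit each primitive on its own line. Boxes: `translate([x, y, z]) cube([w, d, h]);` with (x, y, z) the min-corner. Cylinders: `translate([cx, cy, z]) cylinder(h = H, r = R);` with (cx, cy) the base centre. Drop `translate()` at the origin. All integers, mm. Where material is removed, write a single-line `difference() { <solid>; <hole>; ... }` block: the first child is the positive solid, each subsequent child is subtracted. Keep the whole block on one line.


difference() { translate([271, 150, 0]) cylinder(h = 1593, r = 50); translate([271, 150, 0]) cylinder(h = 1593, r = 30); }


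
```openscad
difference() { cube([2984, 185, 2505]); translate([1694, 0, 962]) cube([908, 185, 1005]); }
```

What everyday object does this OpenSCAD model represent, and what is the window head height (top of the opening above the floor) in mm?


A wall with a window opening. The window head height is 1967 mm.

A wall with a rectangular opening subtracted — a window. Sill at z = 962, opening 1005 mm tall, so the head is at 962 + 1005 = 1967 mm.


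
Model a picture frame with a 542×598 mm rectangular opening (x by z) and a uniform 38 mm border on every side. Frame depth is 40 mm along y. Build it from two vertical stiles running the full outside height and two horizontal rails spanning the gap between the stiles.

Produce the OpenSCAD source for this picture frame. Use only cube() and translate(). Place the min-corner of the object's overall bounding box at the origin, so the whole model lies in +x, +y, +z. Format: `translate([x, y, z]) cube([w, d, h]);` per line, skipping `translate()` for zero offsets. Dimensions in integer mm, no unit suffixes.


cube([38, 40, 674]);
translate([580, 0, 0]) cube([38, 40, 674]);
translate([38, 0, 0]) cube([542, 40, 38]);
translate([38, 0, 636]) cube([542, 40, 38]);


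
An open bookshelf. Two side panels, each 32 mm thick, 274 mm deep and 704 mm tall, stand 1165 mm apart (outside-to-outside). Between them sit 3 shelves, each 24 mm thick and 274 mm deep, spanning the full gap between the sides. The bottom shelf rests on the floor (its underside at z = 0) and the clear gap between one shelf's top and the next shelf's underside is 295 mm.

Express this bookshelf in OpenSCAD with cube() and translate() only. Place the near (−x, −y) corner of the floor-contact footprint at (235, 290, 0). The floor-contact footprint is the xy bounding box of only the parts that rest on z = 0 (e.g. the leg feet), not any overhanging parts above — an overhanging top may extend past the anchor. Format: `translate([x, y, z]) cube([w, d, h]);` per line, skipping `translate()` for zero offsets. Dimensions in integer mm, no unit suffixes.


translate([235, 290, 0]) cube([32, 274, 704]);
translate([1368, 290, 0]) cube([32, 274, 704]);
translate([267, 290, 0]) cube([1101, 274, 24]);
translate([267, 290, 319]) cube([1101, 274, 24]);
translate([267, 290, 638]) cube([1101, 274, 24]);


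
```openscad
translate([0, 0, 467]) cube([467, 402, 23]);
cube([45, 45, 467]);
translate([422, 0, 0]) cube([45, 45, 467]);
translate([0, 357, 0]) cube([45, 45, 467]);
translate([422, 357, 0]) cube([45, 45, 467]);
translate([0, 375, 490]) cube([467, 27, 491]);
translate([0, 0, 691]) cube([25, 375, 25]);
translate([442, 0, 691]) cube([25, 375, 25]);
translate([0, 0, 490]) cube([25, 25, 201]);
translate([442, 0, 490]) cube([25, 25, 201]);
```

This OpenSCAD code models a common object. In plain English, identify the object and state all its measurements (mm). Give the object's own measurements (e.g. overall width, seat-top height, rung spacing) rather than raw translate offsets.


A chair. The seat is a 467×402×23 mm slab with its top at z = 490 mm, on four 45×45 mm corner legs (flush with the seat edges, standing on z = 0). A flat backrest 27 mm thick, 491 mm tall, spans the full seat width and rises from the seat top along its +y edge, rear face flush with the rear of the seat. Two armrests of 25×25 mm section run along each side from the seat's front edge to the front of the backrest, top faces 226 mm above the seat top and outer faces flush with the seat's x-edges; a 25×25 mm post under the front of each armrest stands on the seat at the front corner.


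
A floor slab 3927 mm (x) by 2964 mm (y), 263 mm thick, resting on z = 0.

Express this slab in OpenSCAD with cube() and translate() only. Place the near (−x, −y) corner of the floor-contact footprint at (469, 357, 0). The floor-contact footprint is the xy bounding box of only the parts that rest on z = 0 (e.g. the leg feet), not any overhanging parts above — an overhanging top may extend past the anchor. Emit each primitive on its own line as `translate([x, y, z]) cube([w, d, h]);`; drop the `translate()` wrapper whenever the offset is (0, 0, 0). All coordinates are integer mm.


translate([469, 357, 0]) cube([3927, 2964, 263]);


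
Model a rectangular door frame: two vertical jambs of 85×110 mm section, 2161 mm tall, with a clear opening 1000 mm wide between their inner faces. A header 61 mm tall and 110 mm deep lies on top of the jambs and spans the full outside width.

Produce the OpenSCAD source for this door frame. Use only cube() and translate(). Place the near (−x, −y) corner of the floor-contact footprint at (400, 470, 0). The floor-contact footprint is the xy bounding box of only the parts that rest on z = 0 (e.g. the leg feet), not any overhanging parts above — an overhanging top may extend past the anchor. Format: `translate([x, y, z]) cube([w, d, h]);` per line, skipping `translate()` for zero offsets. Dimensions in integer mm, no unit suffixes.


translate([400, 470, 0]) cube([85, 110, 2161]);
translate([1485, 470, 0]) cube([85, 110, 2161]);
translate([400, 470, 2161]) cube([1170, 110, 61]);


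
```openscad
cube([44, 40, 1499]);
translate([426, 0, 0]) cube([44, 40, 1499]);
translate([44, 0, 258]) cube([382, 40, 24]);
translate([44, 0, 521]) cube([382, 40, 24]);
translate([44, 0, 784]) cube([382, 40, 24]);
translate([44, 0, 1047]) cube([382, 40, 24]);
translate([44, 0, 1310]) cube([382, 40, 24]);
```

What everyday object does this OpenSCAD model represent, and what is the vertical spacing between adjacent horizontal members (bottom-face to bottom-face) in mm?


A ladder. The rung spacing is 263 mm.

Two tall 44×40 posts with 5 short bars between them — a ladder. Adjacent rungs sit at z = 258 and z = 521, so the spacing is 521 − 258 = 263 mm.


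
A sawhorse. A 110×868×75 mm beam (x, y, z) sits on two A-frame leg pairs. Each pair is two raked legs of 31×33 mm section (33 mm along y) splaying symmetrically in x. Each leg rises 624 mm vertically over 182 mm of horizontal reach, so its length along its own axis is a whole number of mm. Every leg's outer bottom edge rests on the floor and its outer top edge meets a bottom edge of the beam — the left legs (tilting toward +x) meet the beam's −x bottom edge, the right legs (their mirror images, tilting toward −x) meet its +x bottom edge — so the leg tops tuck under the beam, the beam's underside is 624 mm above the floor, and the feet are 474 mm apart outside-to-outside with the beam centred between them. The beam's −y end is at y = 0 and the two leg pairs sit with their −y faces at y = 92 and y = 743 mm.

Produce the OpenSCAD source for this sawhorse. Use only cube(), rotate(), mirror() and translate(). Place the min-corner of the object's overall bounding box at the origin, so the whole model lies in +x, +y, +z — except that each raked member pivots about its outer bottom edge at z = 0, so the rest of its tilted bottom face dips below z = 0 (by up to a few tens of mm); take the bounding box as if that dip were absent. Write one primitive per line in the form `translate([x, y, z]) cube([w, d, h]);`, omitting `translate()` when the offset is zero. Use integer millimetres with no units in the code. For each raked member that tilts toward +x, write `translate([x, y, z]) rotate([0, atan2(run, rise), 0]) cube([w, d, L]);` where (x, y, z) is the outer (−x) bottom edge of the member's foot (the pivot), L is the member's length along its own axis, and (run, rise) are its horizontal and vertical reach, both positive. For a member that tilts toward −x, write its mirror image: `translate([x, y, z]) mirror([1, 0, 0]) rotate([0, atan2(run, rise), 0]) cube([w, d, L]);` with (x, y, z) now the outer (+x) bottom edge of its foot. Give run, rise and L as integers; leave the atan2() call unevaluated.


translate([182, 0, 624]) cube([110, 868, 75]);
translate([0, 92, 0]) rotate([0, atan2(182, 624), 0]) cube([31, 33, 650]);
translate([474, 92, 0]) mirror([1, 0, 0]) rotate([0, atan2(182, 624), 0]) cube([31, 33, 650]);
translate([0, 743, 0]) rotate([0, atan2(182, 624), 0]) cube([31, 33, 650]);
translate([474, 743, 0]) mirror([1, 0, 0]) rotate([0, atan2(182, 624), 0]) cube([31, 33, 650]);


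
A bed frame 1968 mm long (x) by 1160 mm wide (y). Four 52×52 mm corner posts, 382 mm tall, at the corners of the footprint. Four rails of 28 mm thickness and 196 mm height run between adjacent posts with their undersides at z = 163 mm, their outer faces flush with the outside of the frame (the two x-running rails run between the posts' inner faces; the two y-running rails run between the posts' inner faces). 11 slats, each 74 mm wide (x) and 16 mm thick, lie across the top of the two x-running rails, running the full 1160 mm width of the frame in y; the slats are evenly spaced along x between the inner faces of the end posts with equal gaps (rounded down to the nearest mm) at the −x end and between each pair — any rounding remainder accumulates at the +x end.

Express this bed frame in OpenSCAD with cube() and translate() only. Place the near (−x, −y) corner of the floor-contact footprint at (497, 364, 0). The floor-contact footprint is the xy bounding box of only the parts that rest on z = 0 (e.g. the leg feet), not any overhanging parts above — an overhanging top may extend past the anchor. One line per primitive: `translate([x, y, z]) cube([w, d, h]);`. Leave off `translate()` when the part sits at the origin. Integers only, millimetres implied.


translate([497, 364, 0]) cube([52, 52, 382]);
translate([497, 1472, 0]) cube([52, 52, 382]);
translate([2413, 364, 0]) cube([52, 52, 382]);
translate([2413, 1472, 0]) cube([52, 52, 382]);
translate([549, 364, 163]) cube([1864, 28, 196]);
translate([549, 1496, 163]) cube([1864, 28, 196]);
translate([497, 416, 163]) cube([28, 1056, 196]);
translate([2437, 416, 163]) cube([28, 1056, 196]);
translate([636, 364, 359]) cube([74, 1160, 16]);
translate([797, 364, 359]) cube([74, 1160, 16]);
translate([958, 364, 359]) cube([74, 1160, 16]);
translate([1119, 364, 359]) cube([74, 1160, 16]);
translate([1280, 364, 359]) cube([74, 1160, 16]);
translate([1441, 364, 359]) cube([74, 1160, 16]);
translate([1602, 364, 359]) cube([74, 1160, 16]);
translate([1763, 364, 359]) cube([74, 1160, 16]);
translate([1924, 364, 359]) cube([74, 1160, 16]);
translate([2085, 364, 359]) cube([74, 1160, 16]);
translate([2246, 364, 359]) cube([74, 1160, 16]);


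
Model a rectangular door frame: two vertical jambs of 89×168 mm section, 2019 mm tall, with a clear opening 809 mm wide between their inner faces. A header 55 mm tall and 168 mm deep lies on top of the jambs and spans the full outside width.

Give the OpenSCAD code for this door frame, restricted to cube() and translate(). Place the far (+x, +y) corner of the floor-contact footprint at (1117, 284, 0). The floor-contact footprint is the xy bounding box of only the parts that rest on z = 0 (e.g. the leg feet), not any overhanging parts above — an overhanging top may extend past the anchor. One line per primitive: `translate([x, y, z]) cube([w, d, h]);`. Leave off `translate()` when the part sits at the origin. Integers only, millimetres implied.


translate([130, 116, 0]) cube([89, 168, 2019]);
translate([1028, 116, 0]) cube([89, 168, 2019]);
translate([130, 116, 2019]) cube([987, 168, 55]);


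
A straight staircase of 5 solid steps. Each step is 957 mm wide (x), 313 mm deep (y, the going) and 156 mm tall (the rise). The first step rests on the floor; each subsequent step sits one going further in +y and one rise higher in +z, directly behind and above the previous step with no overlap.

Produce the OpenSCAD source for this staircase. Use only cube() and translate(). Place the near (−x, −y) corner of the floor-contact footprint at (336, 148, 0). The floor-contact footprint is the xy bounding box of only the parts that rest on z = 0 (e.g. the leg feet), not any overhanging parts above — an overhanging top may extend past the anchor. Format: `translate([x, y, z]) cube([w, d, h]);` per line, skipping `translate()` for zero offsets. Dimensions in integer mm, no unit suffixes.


translate([336, 148, 0]) cube([957, 313, 156]);
translate([336, 461, 156]) cube([957, 313, 156]);
translate([336, 774, 312]) cube([957, 313, 156]);
translate([336, 1087, 468]) cube([957, 313, 156]);
translate([336, 1400, 624]) cube([957, 313, 156]);


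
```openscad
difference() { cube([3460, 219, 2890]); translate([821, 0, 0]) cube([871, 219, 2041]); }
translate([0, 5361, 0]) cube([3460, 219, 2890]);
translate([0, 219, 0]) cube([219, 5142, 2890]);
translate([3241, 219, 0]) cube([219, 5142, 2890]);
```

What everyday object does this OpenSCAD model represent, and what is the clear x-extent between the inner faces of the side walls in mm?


A single room. The interior width is 3022 mm.

Four walls enclosing a rectangle with a door in the front wall — a room. Outside width 3460 minus two 219 mm walls gives 3022 mm.


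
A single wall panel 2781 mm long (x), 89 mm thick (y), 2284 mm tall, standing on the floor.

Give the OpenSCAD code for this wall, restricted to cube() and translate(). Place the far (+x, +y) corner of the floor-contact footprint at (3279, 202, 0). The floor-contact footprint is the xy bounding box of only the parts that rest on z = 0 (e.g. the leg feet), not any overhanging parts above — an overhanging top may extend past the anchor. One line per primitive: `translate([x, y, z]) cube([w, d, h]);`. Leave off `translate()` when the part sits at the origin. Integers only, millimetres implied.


translate([498, 113, 0]) cube([2781, 89, 2284]);


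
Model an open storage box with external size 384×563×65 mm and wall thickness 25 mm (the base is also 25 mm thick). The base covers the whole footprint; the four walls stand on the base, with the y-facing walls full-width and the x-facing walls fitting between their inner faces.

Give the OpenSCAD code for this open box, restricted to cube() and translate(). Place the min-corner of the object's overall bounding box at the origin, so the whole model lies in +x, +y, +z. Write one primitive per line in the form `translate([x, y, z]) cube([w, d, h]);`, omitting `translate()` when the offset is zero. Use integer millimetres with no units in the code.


cube([384, 563, 25]);
translate([0, 0, 25]) cube([384, 25, 40]);
translate([0, 538, 25]) cube([384, 25, 40]);
translate([0, 25, 25]) cube([25, 513, 40]);
translate([359, 25, 25]) cube([25, 513, 40]);


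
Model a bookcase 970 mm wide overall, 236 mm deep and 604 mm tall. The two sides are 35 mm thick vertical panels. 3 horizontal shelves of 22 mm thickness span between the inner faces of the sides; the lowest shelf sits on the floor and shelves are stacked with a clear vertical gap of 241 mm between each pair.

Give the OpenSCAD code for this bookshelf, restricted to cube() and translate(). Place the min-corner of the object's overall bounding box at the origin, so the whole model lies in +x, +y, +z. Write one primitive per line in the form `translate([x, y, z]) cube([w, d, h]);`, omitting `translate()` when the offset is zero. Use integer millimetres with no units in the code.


cube([35, 236, 604]);
translate([935, 0, 0]) cube([35, 236, 604]);
translate([35, 0, 0]) cube([900, 236, 22]);
translate([35, 0, 263]) cube([900, 236, 22]);
translate([35, 0, 526]) cube([900, 236, 22]);


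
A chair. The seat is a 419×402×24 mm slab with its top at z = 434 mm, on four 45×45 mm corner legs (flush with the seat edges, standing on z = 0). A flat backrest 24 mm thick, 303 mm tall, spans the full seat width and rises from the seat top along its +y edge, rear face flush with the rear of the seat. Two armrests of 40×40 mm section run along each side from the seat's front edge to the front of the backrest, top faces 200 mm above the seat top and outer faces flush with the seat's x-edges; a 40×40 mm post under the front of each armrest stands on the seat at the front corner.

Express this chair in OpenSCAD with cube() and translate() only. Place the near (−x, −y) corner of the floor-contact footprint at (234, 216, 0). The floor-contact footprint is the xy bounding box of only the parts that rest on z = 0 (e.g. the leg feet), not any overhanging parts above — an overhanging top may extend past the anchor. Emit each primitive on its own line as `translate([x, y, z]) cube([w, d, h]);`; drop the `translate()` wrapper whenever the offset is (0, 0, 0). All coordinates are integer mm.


translate([234, 216, 410]) cube([419, 402, 24]);
translate([234, 216, 0]) cube([45, 45, 410]);
translate([608, 216, 0]) cube([45, 45, 410]);
translate([234, 573, 0]) cube([45, 45, 410]);
translate([608, 573, 0]) cube([45, 45, 410]);
translate([234, 594, 434]) cube([419, 24, 303]);
translate([234, 216, 594]) cube([40, 378, 40]);
translate([613, 216, 594]) cube([40, 378, 40]);
translate([234, 216, 434]) cube([40, 40, 160]);
translate([613, 216, 434]) cube([40, 40, 160]);


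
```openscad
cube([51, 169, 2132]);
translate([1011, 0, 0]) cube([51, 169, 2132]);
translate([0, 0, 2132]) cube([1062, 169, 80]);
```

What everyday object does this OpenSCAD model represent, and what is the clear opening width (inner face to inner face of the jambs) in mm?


A door frame. The clear opening width is 960 mm.

Two 2132 mm tall posts with a header on top — a door frame. The left jamb is 51 mm wide at x = 0; the right jamb starts at x = 1011. The clear opening is 1011 − 51 = 960 mm.


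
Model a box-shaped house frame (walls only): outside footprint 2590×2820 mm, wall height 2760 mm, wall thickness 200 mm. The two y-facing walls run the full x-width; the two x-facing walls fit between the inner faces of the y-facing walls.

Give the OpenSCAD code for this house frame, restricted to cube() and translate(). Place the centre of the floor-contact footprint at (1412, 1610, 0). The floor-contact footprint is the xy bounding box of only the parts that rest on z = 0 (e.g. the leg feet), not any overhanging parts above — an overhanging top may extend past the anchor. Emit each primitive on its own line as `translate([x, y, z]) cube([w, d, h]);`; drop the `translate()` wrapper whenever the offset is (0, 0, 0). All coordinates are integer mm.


translate([117, 200, 0]) cube([2590, 200, 2760]);
translate([117, 2820, 0]) cube([2590, 200, 2760]);
translate([117, 400, 0]) cube([200, 2420, 2760]);
translate([2507, 400, 0]) cube([200, 2420, 2760]);


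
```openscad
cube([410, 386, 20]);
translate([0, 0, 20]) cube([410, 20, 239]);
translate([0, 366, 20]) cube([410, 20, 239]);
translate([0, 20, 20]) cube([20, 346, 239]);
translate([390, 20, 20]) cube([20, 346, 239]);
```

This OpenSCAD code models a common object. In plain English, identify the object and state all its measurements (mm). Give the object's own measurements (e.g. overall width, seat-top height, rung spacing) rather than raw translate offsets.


An open-topped rectangular box: outside dimensions 410×386×259 mm, with a uniform wall and base thickness of 20 mm. The base is a full 410×386 slab on the floor; four walls sit on top of the base. The front and back walls (the −y and +y sides) span the full width; the two side walls fit between them.


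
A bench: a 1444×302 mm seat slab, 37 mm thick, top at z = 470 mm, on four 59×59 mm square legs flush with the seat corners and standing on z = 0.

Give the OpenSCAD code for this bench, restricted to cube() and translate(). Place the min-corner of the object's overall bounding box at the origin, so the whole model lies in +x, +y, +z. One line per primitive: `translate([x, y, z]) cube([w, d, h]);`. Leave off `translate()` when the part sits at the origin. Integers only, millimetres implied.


translate([0, 0, 433]) cube([1444, 302, 37]);
cube([59, 59, 433]);
translate([0, 243, 0]) cube([59, 59, 433]);
translate([1385, 0, 0]) cube([59, 59, 433]);
translate([1385, 243, 0]) cube([59, 59, 433]);


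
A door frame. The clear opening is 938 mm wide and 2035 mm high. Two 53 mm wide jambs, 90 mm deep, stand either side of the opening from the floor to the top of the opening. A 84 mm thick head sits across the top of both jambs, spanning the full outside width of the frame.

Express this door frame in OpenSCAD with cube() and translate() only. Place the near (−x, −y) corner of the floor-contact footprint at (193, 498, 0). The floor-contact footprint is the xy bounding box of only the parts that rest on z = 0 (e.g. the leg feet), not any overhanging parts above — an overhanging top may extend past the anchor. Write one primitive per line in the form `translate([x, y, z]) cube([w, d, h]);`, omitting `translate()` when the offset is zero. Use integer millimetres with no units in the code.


translate([193, 498, 0]) cube([53, 90, 2035]);
translate([1184, 498, 0]) cube([53, 90, 2035]);
translate([193, 498, 2035]) cube([1044, 90, 84]);


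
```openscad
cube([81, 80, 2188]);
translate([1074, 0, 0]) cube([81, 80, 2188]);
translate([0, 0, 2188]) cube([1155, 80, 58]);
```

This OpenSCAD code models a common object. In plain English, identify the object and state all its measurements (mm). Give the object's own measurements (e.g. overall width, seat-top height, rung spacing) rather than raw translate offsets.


A door frame. The clear opening is 993 mm wide and 2188 mm high. Two 81 mm wide jambs, 80 mm deep, stand either side of the opening from the floor to the top of the opening. A 58 mm thick head sits across the top of both jambs, spanning the full outside width of the frame.


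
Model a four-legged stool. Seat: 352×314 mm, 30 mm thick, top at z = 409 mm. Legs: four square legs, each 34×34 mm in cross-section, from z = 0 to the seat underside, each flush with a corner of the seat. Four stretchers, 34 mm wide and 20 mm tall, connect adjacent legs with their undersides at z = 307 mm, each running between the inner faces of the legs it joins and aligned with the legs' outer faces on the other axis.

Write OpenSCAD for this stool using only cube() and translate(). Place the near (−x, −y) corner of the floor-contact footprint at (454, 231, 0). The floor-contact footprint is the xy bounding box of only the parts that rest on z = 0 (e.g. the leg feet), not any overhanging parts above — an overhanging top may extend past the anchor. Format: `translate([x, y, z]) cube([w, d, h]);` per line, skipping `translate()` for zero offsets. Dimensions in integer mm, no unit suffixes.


// leg_h = 409 - 30 = 379
// stretcher span = 352 - 2*34 = 284
translate([454, 231, 379]) cube([352, 314, 30]);
translate([454, 231, 0]) cube([34, 34, 379]);
translate([772, 231, 0]) cube([34, 34, 379]);
translate([454, 511, 0]) cube([34, 34, 379]);
translate([772, 511, 0]) cube([34, 34, 379]);
translate([488, 231, 307]) cube([284, 34, 20]);
translate([488, 511, 307]) cube([284, 34, 20]);
translate([454, 265, 307]) cube([34, 246, 20]);
translate([772, 265, 307]) cube([34, 246, 20]);


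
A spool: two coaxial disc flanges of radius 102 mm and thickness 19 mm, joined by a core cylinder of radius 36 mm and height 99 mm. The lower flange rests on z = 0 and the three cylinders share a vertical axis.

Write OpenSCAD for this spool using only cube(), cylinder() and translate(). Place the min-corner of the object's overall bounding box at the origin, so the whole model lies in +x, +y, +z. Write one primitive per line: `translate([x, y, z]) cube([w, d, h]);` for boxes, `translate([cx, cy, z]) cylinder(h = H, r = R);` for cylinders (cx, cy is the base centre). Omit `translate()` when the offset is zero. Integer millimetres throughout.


translate([102, 102, 0]) cylinder(h = 19, r = 102);
translate([102, 102, 19]) cylinder(h = 99, r = 36);
translate([102, 102, 118]) cylinder(h = 19, r = 102);


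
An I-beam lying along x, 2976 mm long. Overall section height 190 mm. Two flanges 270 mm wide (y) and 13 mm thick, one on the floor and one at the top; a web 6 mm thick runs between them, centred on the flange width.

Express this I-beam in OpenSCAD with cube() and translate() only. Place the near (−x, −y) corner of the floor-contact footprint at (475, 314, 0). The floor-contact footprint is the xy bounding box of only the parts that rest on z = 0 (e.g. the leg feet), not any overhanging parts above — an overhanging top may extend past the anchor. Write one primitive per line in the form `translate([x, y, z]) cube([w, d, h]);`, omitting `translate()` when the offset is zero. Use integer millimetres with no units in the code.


translate([475, 314, 0]) cube([2976, 270, 13]);
translate([475, 446, 13]) cube([2976, 6, 164]);
translate([475, 314, 177]) cube([2976, 270, 13]);


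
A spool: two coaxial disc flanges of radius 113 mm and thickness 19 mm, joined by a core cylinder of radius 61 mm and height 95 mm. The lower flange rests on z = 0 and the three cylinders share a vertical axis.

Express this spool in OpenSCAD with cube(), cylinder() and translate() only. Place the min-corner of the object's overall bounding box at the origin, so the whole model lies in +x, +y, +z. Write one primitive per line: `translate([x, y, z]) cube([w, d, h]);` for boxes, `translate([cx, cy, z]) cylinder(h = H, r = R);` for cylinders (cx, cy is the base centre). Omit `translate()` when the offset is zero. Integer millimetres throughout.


translate([113, 113, 0]) cylinder(h = 19, r = 113);
translate([113, 113, 19]) cylinder(h = 95, r = 61);
translate([113, 113, 114]) cylinder(h = 19, r = 113);


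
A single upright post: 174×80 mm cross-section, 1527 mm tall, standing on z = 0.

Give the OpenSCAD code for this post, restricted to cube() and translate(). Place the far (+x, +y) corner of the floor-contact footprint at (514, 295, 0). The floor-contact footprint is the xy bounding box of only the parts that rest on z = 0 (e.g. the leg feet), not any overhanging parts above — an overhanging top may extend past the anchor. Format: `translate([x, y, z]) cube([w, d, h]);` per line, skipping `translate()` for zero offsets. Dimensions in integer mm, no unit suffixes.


translate([340, 215, 0]) cube([174, 80, 1527]);


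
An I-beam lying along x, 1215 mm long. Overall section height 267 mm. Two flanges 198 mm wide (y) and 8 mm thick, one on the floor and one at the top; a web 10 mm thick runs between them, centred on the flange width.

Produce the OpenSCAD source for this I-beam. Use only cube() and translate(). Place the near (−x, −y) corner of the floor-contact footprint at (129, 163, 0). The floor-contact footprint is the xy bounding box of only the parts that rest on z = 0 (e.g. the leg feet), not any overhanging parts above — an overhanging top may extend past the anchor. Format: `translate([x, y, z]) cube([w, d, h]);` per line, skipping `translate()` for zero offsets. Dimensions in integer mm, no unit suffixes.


translate([129, 163, 0]) cube([1215, 198, 8]);
translate([129, 257, 8]) cube([1215, 10, 251]);
translate([129, 163, 259]) cube([1215, 198, 8]);


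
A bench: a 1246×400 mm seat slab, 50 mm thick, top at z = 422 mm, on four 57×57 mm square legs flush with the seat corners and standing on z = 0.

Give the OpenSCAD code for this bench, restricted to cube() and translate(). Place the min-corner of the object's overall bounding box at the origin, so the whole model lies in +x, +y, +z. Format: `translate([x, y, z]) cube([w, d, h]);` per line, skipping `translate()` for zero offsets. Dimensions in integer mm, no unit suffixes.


translate([0, 0, 372]) cube([1246, 400, 50]);
cube([57, 57, 372]);
translate([0, 343, 0]) cube([57, 57, 372]);
translate([1189, 0, 0]) cube([57, 57, 372]);
translate([1189, 343, 0]) cube([57, 57, 372]);


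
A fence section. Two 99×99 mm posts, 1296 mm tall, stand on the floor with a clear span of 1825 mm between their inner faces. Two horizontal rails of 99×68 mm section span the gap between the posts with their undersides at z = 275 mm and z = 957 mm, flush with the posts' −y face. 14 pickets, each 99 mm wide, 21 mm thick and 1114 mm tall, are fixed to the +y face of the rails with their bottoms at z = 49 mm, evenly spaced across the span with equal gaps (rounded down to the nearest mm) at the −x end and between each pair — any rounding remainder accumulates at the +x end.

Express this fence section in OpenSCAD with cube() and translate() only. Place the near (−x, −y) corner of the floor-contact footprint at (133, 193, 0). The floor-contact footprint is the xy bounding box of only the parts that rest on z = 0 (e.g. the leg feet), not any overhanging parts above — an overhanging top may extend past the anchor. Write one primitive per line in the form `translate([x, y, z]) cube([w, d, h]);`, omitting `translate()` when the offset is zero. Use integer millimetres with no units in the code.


translate([133, 193, 0]) cube([99, 99, 1296]);
translate([2057, 193, 0]) cube([99, 99, 1296]);
translate([232, 193, 275]) cube([1825, 99, 68]);
translate([232, 193, 957]) cube([1825, 99, 68]);
translate([261, 292, 49]) cube([99, 21, 1114]);
translate([389, 292, 49]) cube([99, 21, 1114]);
translate([517, 292, 49]) cube([99, 21, 1114]);
translate([645, 292, 49]) cube([99, 21, 1114]);
translate([773, 292, 49]) cube([99, 21, 1114]);
translate([901, 292, 49]) cube([99, 21, 1114]);
translate([1029, 292, 49]) cube([99, 21, 1114]);
translate([1157, 292, 49]) cube([99, 21, 1114]);
translate([1285, 292, 49]) cube([99, 21, 1114]);
translate([1413, 292, 49]) cube([99, 21, 1114]);
translate([1541, 292, 49]) cube([99, 21, 1114]);
translate([1669, 292, 49]) cube([99, 21, 1114]);
translate([1797, 292, 49]) cube([99, 21, 1114]);
translate([1925, 292, 49]) cube([99, 21, 1114]);


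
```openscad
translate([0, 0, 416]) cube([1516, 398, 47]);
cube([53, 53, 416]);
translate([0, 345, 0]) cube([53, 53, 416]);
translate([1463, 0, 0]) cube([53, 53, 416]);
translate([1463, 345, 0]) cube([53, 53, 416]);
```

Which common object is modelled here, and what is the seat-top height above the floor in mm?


A bench. The seat-top height is 463 mm.

A long slab on four corner posts — a bench. The slab sits at z = 416 with thickness 47, so the top is 416 + 47 = 463 mm.


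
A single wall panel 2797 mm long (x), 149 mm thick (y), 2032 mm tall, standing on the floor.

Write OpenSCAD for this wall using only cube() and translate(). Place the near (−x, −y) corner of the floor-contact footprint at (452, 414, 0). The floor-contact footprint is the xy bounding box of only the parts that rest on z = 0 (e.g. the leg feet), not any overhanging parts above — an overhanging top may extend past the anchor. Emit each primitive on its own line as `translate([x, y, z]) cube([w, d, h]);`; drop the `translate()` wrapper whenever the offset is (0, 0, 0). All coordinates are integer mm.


translate([452, 414, 0]) cube([2797, 149, 2032]);


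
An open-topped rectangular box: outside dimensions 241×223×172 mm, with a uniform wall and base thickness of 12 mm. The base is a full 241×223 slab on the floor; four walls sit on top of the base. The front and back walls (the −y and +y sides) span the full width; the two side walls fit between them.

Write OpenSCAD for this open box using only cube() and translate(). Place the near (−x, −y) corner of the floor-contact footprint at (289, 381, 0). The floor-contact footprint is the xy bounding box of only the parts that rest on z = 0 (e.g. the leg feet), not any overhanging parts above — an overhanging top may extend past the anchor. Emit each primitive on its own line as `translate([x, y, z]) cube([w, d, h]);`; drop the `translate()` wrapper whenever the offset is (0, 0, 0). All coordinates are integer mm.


translate([289, 381, 0]) cube([241, 223, 12]);
translate([289, 381, 12]) cube([241, 12, 160]);
translate([289, 592, 12]) cube([241, 12, 160]);
translate([289, 393, 12]) cube([12, 199, 160]);
translate([518, 393, 12]) cube([12, 199, 160]);


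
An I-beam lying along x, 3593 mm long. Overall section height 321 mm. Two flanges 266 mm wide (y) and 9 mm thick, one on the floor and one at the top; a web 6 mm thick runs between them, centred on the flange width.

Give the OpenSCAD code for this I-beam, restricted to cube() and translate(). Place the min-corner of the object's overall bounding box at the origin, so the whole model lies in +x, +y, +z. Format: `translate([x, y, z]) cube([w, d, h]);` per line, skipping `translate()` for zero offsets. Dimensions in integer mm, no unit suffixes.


cube([3593, 266, 9]);
translate([0, 130, 9]) cube([3593, 6, 303]);
translate([0, 0, 312]) cube([3593, 266, 9]);


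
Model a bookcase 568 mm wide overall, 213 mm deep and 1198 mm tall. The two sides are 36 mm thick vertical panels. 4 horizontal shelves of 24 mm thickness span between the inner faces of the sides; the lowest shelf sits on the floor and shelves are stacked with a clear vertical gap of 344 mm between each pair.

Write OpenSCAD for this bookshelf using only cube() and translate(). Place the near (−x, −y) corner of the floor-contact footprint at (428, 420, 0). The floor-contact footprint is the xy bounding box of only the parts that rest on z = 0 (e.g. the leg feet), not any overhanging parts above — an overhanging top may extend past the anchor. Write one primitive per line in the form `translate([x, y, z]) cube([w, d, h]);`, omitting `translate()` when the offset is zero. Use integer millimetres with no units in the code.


translate([428, 420, 0]) cube([36, 213, 1198]);
translate([960, 420, 0]) cube([36, 213, 1198]);
translate([464, 420, 0]) cube([496, 213, 24]);
translate([464, 420, 368]) cube([496, 213, 24]);
translate([464, 420, 736]) cube([496, 213, 24]);
translate([464, 420, 1104]) cube([496, 213, 24]);


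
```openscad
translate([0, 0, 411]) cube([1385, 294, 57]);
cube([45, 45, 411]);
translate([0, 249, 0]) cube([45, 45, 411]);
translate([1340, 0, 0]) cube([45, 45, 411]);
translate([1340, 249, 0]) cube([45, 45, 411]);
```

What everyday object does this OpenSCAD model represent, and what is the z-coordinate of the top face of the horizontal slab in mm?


A bench. The seat-top height is 468 mm.

A long slab on four corner posts — a bench. The slab sits at z = 411 with thickness 57, so the top is 411 + 57 = 468 mm.


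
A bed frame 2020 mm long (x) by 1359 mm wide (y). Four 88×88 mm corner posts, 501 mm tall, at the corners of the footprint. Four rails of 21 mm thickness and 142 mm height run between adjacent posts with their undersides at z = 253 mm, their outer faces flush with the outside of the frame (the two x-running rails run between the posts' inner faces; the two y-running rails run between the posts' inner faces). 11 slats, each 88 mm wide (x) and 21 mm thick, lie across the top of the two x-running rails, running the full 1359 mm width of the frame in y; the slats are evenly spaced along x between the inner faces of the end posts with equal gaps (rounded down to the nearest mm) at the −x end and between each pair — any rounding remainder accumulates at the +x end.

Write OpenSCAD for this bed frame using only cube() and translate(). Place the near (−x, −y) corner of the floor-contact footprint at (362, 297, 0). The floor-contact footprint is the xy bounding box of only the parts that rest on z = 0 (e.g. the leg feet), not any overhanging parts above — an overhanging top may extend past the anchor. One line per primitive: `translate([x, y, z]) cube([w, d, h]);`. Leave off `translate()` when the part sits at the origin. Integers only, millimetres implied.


translate([362, 297, 0]) cube([88, 88, 501]);
translate([362, 1568, 0]) cube([88, 88, 501]);
translate([2294, 297, 0]) cube([88, 88, 501]);
translate([2294, 1568, 0]) cube([88, 88, 501]);
translate([450, 297, 253]) cube([1844, 21, 142]);
translate([450, 1635, 253]) cube([1844, 21, 142]);
translate([362, 385, 253]) cube([21, 1183, 142]);
translate([2361, 385, 253]) cube([21, 1183, 142]);
translate([523, 297, 395]) cube([88, 1359, 21]);
translate([684, 297, 395]) cube([88, 1359, 21]);
translate([845, 297, 395]) cube([88, 1359, 21]);
translate([1006, 297, 395]) cube([88, 1359, 21]);
translate([1167, 297, 395]) cube([88, 1359, 21]);
translate([1328, 297, 395]) cube([88, 1359, 21]);
translate([1489, 297, 395]) cube([88, 1359, 21]);
translate([1650, 297, 395]) cube([88, 1359, 21]);
translate([1811, 297, 395]) cube([88, 1359, 21]);
translate([1972, 297, 395]) cube([88, 1359, 21]);
translate([2133, 297, 395]) cube([88, 1359, 21]);


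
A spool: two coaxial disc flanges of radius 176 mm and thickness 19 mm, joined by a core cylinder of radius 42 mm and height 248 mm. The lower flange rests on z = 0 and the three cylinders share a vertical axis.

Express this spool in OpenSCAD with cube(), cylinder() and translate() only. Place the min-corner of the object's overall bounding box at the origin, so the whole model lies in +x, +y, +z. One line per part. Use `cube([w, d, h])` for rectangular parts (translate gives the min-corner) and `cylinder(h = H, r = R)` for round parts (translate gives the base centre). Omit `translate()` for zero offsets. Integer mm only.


translate([176, 176, 0]) cylinder(h = 19, r = 176);
translate([176, 176, 19]) cylinder(h = 248, r = 42);
translate([176, 176, 267]) cylinder(h = 19, r = 176);
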